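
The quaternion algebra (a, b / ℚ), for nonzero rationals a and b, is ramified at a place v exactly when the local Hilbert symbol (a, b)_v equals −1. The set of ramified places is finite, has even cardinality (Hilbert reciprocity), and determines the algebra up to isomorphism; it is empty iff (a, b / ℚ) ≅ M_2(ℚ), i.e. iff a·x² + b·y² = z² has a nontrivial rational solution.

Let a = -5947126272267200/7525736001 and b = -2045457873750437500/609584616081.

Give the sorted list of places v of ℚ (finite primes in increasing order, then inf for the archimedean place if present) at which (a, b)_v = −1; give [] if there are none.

(a, b) ≡ (-47, -1927) mod (ℚ^×)²; places V = {2, 3, 5, 7, 17, 19, 41, 47, ∞}.
(a,b)_47: α=1, u≡23; β=1, v≡42 (mod 47); (23|47)=-1, (42|47)=+1; sign (−1)^1·-1^1·+1^1 = +1.
(a,b)_19: α=6, u≡2; β=8, v≡6 (mod 19); (2|19)=-1, (6|19)=+1; sign (−1)^0·-1^8·+1^6 = +1.
(a,b)_7: α=-2, u≡4; β=-2, v≡3 (mod 7); (4|7)=+1, (3|7)=-1; sign (−1)^0·+1^-2·-1^-2 = +1.
(a,b)_5: α=2, u≡2; β=6, v≡2 (mod 5); (2|5)=-1, (2|5)=-1; sign (−1)^0·-1^6·-1^2 = +1.
(a,b)_41: α=2, u≡13; β=1, v≡24 (mod 41); (13|41)=-1, (24|41)=-1; sign (−1)^0·-1^1·-1^2 = -1.
(a,b)_3: α=-12, u≡1; β=-16, v≡2 (mod 3); (1|3)=+1, (2|3)=-1; sign (−1)^0·+1^-16·-1^-12 = +1.
(a,b)_17: α=-2, u≡9; β=-2, v≡7 (mod 17); (9|17)=+1, (7|17)=-1; sign (−1)^0·+1^-2·-1^-2 = +1.
(a,b)_2: α=6, β=2; u≡1, v≡1 (mod 8); ε(u)ε(v)=0·0, αω(v)=6·0, βω(u)=2·0; sum ≡ 0  ⇒  +1.
(a,b)_∞: sgn(-47)=−, sgn(-1927)=−, so -1.
|Ram(-47, -1927)| = 2, even; anisotropic at {41, ∞}.

[41, inf]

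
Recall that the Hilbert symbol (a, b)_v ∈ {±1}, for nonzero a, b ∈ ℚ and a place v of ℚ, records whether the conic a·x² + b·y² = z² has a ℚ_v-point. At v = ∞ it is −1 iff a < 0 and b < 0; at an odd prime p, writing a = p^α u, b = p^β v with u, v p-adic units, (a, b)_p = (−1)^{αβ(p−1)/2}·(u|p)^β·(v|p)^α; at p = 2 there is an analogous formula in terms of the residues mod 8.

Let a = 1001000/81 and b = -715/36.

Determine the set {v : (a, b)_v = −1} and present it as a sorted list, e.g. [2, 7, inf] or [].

Mod squares: a ≡ 10010, b ≡ -715. Check v ∈ {∞, 2, 3, 5, 7, 11, 13}.
v=∞: 10010 > 0 and -715 < 0  ⇒  (a,b)_∞ = +1.
v=2: v_2(a)=3, v_2(b)=-2; units ≡ 5, 5 (mod 8); ε·ε+αω+βω = 0·0+3·1+-2·1 ≡ 1  ⇒  (a,b)_2 = -1.
v=13: a=13^1·(≡9), b=13^1·(≡1) mod 13; (9|13)=+1, (1|13)=+1; (−1)^{1·1·6}·(+1)^1·(+1)^1 = +1.
v=5: a=5^3·(≡3), b=5^1·(≡2) mod 5; (3|5)=-1, (2|5)=-1; (−1)^{3·1·2}·(-1)^1·(-1)^3 = +1.
v=3: a=3^-4·(≡2), b=3^-2·(≡2) mod 3; (2|3)=-1, (2|3)=-1; (−1)^{-4·-2·1}·(-1)^-2·(-1)^-4 = +1.
v=7: a=7^1·(≡1), b=7^0·(≡6) mod 7; (1|7)=+1, (6|7)=-1; (−1)^{1·0·3}·(+1)^0·(-1)^1 = -1.
v=11: a=11^1·(≡2), b=11^1·(≡4) mod 11; (2|11)=-1, (4|11)=+1; (−1)^{1·1·5}·(-1)^1·(+1)^1 = +1.
(10010, -715 / ℚ) ramifies at {2, 7}: a division algebra.

[2, 7]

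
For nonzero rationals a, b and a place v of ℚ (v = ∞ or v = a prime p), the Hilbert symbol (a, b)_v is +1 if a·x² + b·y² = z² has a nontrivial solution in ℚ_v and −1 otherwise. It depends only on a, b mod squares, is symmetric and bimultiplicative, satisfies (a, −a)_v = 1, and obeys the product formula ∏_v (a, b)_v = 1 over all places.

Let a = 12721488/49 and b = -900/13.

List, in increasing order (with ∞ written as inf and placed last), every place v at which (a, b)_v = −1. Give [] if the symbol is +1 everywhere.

[3, 37]

(a, b) ≡ (795093, -13) mod (ℚ^×)²; places V = {2, 3, 5, 7, 13, 19, 29, 37, ∞}.
(a,b)_7: α=-2, u≡3; β=0, v≡4 (mod 7); (3|7)=-1, (4|7)=+1; sign (−1)^0·-1^0·+1^-2 = +1.
(a,b)_37: α=1, u≡14; β=0, v≡19 (mod 37); (14|37)=-1, (19|37)=-1; sign (−1)^0·-1^0·-1^1 = -1.
(a,b)_2: α=4, β=2; u≡5, v≡3 (mod 8); ε(u)ε(v)=0·1, αω(v)=4·1, βω(u)=2·1; sum ≡ 0  ⇒  +1.
(a,b)_29: α=1, u≡27; β=0, v≡20 (mod 29); (27|29)=-1, (20|29)=+1; sign (−1)^0·-1^0·+1^1 = +1.
(a,b)_13: α=1, u≡4; β=-1, v≡10 (mod 13); (4|13)=+1, (10|13)=+1; sign (−1)^0·+1^-1·+1^1 = +1.
(a,b)_19: α=1, u≡1; β=0, v≡17 (mod 19); (1|19)=+1, (17|19)=+1; sign (−1)^0·+1^0·+1^1 = +1.
(a,b)_3: α=1, u≡2; β=2, v≡2 (mod 3); (2|3)=-1, (2|3)=-1; sign (−1)^0·-1^2·-1^1 = -1.
(a,b)_∞: sgn(795093)=+, sgn(-13)=−, so +1.
(a,b)_5: α=0, u≡2; β=2, v≡3 (mod 5); (2|5)=-1, (3|5)=-1; sign (−1)^0·-1^2·-1^0 = +1.
Ram(795093, -13) = {3, 37}; no ℚ_3-point on the conic.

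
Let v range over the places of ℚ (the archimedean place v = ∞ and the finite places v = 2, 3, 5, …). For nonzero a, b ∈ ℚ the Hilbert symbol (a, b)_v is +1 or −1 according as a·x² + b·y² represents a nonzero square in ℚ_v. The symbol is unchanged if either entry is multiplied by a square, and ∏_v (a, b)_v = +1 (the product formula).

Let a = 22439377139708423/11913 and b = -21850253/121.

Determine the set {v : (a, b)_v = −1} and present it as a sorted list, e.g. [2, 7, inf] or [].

(a, b) ≡ (1551, -21850253) mod (ℚ^×)²; places V = {2, 3, 11, 17, 19, 23, 29, 41, 47, ∞}.
(a,b)_17: α=2, u≡15; β=1, v≡5 (mod 17); (15|17)=+1, (5|17)=-1; sign (−1)^0·+1^1·-1^2 = +1.
(a,b)_41: α=2, u≡7; β=1, v≡28 (mod 41); (7|41)=-1, (28|41)=-1; sign (−1)^0·-1^1·-1^2 = -1.
(a,b)_19: α=-2, u≡15; β=0, v≡10 (mod 19); (15|19)=-1, (10|19)=-1; sign (−1)^0·-1^0·-1^-2 = +1.
(a,b)_47: α=3, u≡22; β=1, v≡34 (mod 47); (22|47)=-1, (34|47)=+1; sign (−1)^1·-1^1·+1^3 = +1.
(a,b)_29: α=2, u≡11; β=1, v≡10 (mod 29); (11|29)=-1, (10|29)=-1; sign (−1)^0·-1^1·-1^2 = -1.
(a,b)_23: α=2, u≡7; β=1, v≡16 (mod 23); (7|23)=-1, (16|23)=+1; sign (−1)^0·-1^1·+1^2 = -1.
(a,b)_2: α=0, β=0; u≡7, v≡3 (mod 8); ε(u)ε(v)=1·1, αω(v)=0·1, βω(u)=0·0; sum ≡ 1  ⇒  -1.
(a,b)_3: α=-1, u≡1; β=0, v≡1 (mod 3); (1|3)=+1, (1|3)=+1; sign (−1)^0·+1^0·+1^-1 = +1.
(a,b)_∞: sgn(1551)=+, sgn(-21850253)=−, so +1.
(a,b)_11: α=-1, u≡3; β=-2, v≡4 (mod 11); (3|11)=+1, (4|11)=+1; sign (−1)^0·+1^-2·+1^-1 = +1.
Ram(1551, -21850253) = {2, 23, 29, 41}; no ℚ_2-point on the conic.

[2, 23, 29, 41]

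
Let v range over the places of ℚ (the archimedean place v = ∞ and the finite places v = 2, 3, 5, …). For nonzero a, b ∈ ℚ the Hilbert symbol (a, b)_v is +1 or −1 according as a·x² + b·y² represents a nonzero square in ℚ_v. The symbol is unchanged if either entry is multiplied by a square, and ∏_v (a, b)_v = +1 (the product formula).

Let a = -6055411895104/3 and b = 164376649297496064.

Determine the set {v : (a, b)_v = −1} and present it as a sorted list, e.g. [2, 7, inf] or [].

Mod squares: a ≡ -5811663, b ≡ 41106. Check v ∈ {∞, 2, 3, 11, 13, 17, 19, 23, 31}.
v=17: a=17^2·(≡13), b=17^1·(≡16) mod 17; (13|17)=+1, (16|17)=+1; (−1)^{2·1·8}·(+1)^1·(+1)^2 = +1.
v=11: a=11^1·(≡8), b=11^2·(≡8) mod 11; (8|11)=-1, (8|11)=-1; (−1)^{1·2·5}·(-1)^2·(-1)^1 = -1.
v=∞: -5811663 < 0 and 41106 > 0  ⇒  (a,b)_∞ = +1.
v=3: a=3^-1·(≡2), b=3^1·(≡1) mod 3; (2|3)=-1, (1|3)=+1; (−1)^{-1·1·1}·(-1)^1·(+1)^-1 = +1.
v=2: v_2(a)=6, v_2(b)=11; units ≡ 1, 1 (mod 8); ε·ε+αω+βω = 0·0+6·0+11·0 ≡ 0  ⇒  (a,b)_2 = +1.
v=13: a=13^3·(≡11), b=13^3·(≡10) mod 13; (11|13)=-1, (10|13)=+1; (−1)^{3·3·6}·(-1)^3·(+1)^3 = -1.
v=31: a=31^1·(≡12), b=31^1·(≡11) mod 31; (12|31)=-1, (11|31)=-1; (−1)^{1·1·15}·(-1)^1·(-1)^1 = -1.
v=19: a=19^1·(≡11), b=19^2·(≡4) mod 19; (11|19)=+1, (4|19)=+1; (−1)^{1·2·9}·(+1)^2·(+1)^1 = +1.
v=23: a=23^1·(≡20), b=23^2·(≡11) mod 23; (20|23)=-1, (11|23)=-1; (−1)^{1·2·11}·(-1)^2·(-1)^1 = -1.
(-5811663, 41106 / ℚ) ramifies at {11, 13, 23, 31}: a division algebra.

[11, 13, 23, 31]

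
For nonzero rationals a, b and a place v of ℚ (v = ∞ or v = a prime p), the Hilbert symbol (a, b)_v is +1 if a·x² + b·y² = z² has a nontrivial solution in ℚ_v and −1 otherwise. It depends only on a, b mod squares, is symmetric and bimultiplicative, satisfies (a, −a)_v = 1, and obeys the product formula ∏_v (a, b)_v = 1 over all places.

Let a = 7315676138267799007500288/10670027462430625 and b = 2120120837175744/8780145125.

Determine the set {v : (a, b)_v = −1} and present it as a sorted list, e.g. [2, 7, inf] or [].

Mod squares: a ≡ 1702, b ≡ 195. Check v ∈ {∞, 2, 3, 5, 13, 17, 19, 23, 29, 37}.
v=23: a=23^3·(≡20), b=23^2·(≡14) mod 23; (20|23)=-1, (14|23)=-1; (−1)^{3·2·11}·(-1)^2·(-1)^3 = -1.
v=13: a=13^2·(≡3), b=13^1·(≡6) mod 13; (3|13)=+1, (6|13)=-1; (−1)^{2·1·6}·(+1)^1·(-1)^2 = +1.
v=37: a=37^3·(≡25), b=37^2·(≡36) mod 37; (25|37)=+1, (36|37)=+1; (−1)^{3·2·18}·(+1)^2·(+1)^3 = +1.
v=∞: 1702 > 0 and 195 > 0  ⇒  (a,b)_∞ = +1.
v=29: a=29^-4·(≡28), b=29^-2·(≡15) mod 29; (28|29)=+1, (15|29)=-1; (−1)^{-4·-2·14}·(+1)^-2·(-1)^-4 = +1.
v=2: v_2(a)=11, v_2(b)=6; units ≡ 3, 3 (mod 8); ε·ε+αω+βω = 1·1+11·1+6·1 ≡ 0  ⇒  (a,b)_2 = +1.
v=5: a=5^-4·(≡2), b=5^-3·(≡4) mod 5; (2|5)=-1, (4|5)=+1; (−1)^{-4·-3·2}·(-1)^-3·(+1)^-4 = -1.
v=17: a=17^-6·(≡13), b=17^-4·(≡8) mod 17; (13|17)=+1, (8|17)=+1; (−1)^{-6·-4·8}·(+1)^-4·(+1)^-6 = +1.
v=3: a=3^6·(≡1), b=3^3·(≡2) mod 3; (1|3)=+1, (2|3)=-1; (−1)^{6·3·1}·(+1)^3·(-1)^6 = +1.
v=19: a=19^6·(≡11), b=19^4·(≡16) mod 19; (11|19)=+1, (16|19)=+1; (−1)^{6·4·9}·(+1)^4·(+1)^6 = +1.
Ram(1702, 195) = {5, 23}; no ℚ_5-point on the conic.

[5, 23]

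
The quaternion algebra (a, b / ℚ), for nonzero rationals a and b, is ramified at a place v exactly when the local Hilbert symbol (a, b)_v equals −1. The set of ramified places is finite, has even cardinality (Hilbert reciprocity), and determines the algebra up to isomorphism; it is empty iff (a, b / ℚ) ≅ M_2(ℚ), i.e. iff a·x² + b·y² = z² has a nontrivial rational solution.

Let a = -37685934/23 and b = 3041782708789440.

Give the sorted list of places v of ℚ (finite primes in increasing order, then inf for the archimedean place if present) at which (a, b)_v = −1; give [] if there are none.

Mod squares: a ≡ -6578, b ≡ 115. Check v ∈ {∞, 2, 3, 5, 7, 11, 13, 23}.
v=5: a=5^0·(≡2), b=5^1·(≡3) mod 5; (2|5)=-1, (3|5)=-1; (−1)^{0·1·2}·(-1)^1·(-1)^0 = -1.
v=23: a=23^-1·(≡3), b=23^3·(≡20) mod 23; (3|23)=+1, (20|23)=-1; (−1)^{-1·3·11}·(+1)^3·(-1)^-1 = +1.
v=7: a=7^0·(≡4), b=7^2·(≡3) mod 7; (4|7)=+1, (3|7)=-1; (−1)^{0·2·3}·(+1)^2·(-1)^0 = +1.
v=3: a=3^2·(≡1), b=3^2·(≡1) mod 3; (1|3)=+1, (1|3)=+1; (−1)^{2·2·1}·(+1)^2·(+1)^2 = +1.
v=∞: -6578 < 0 and 115 > 0  ⇒  (a,b)_∞ = +1.
v=13: a=13^1·(≡3), b=13^0·(≡5) mod 13; (3|13)=+1, (5|13)=-1; (−1)^{1·0·6}·(+1)^0·(-1)^1 = -1.
v=11: a=11^5·(≡8), b=11^6·(≡1) mod 11; (8|11)=-1, (1|11)=+1; (−1)^{5·6·5}·(-1)^6·(+1)^5 = +1.
v=2: v_2(a)=1, v_2(b)=6; units ≡ 7, 3 (mod 8); ε·ε+αω+βω = 1·1+1·1+6·0 ≡ 0  ⇒  (a,b)_2 = +1.
Ram(-6578, 115) = {5, 13}; no ℚ_5-point on the conic.

[5, 13]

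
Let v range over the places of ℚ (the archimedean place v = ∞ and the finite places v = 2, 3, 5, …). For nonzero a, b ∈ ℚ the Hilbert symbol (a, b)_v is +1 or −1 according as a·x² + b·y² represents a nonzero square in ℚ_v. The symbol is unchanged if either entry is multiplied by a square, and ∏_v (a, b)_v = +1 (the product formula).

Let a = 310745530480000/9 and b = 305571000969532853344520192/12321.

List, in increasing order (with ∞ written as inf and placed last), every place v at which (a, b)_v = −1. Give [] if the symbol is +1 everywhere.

(a, b) ≡ (1558, 19778) mod (ℚ^×)²; places V = {2, 3, 5, 7, 11, 19, 29, 31, 37, 41, ∞}.
(a,b)_19: α=1, u≡4; β=2, v≡12 (mod 19); (4|19)=+1, (12|19)=-1; sign (−1)^0·+1^2·-1^1 = -1.
(a,b)_∞: sgn(1558)=+, sgn(19778)=+, so +1.
(a,b)_2: α=7, β=11; u≡3, v≡1 (mod 8); ε(u)ε(v)=1·0, αω(v)=7·0, βω(u)=11·1; sum ≡ 1  ⇒  -1.
(a,b)_11: α=2, u≡2; β=5, v≡4 (mod 11); (2|11)=-1, (4|11)=+1; sign (−1)^0·-1^5·+1^2 = -1.
(a,b)_31: α=0, u≡2; β=1, v≡25 (mod 31); (2|31)=+1, (25|31)=+1; sign (−1)^0·+1^1·+1^0 = +1.
(a,b)_37: α=0, u≡28; β=-2, v≡24 (mod 37); (28|37)=+1, (24|37)=-1; sign (−1)^0·+1^-2·-1^0 = +1.
(a,b)_3: α=-2, u≡1; β=-2, v≡2 (mod 3); (1|3)=+1, (2|3)=-1; sign (−1)^0·+1^-2·-1^-2 = +1.
(a,b)_5: α=4, u≡2; β=0, v≡2 (mod 5); (2|5)=-1, (2|5)=-1; sign (−1)^0·-1^0·-1^4 = +1.
(a,b)_29: α=2, u≡12; β=5, v≡3 (mod 29); (12|29)=-1, (3|29)=-1; sign (−1)^0·-1^5·-1^2 = -1.
(a,b)_7: α=2, u≡1; β=4, v≡5 (mod 7); (1|7)=+1, (5|7)=-1; sign (−1)^0·+1^4·-1^2 = +1.
(a,b)_41: α=1, u≡12; β=2, v≡25 (mod 41); (12|41)=-1, (25|41)=+1; sign (−1)^0·-1^2·+1^1 = +1.
|Ram(1558, 19778)| = 4, even; anisotropic at {2, 11, 19, 29}.

[2, 11, 19, 29]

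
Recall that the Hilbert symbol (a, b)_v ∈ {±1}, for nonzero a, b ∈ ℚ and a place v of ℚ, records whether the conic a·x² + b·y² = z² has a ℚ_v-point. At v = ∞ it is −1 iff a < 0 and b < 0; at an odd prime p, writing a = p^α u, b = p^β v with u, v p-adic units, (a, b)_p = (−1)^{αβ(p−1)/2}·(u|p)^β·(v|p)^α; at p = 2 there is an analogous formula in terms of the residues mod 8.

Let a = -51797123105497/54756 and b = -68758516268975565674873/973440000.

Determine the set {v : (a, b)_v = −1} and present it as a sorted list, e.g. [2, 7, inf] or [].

[2, 17, 29, inf]

Mod squares: a ≡ -2233, b ≡ -17. Check v ∈ {∞, 2, 3, 5, 7, 11, 13, 17, 29, 31}.
v=17: a=17^6·(≡3), b=17^9·(≡4) mod 17; (3|17)=-1, (4|17)=+1; (−1)^{6·9·8}·(-1)^9·(+1)^6 = -1.
v=2: v_2(a)=-2, v_2(b)=-10; units ≡ 7, 7 (mod 8); ε·ε+αω+βω = 1·1+-2·0+-10·0 ≡ 1  ⇒  (a,b)_2 = -1.
v=3: a=3^-4·(≡2), b=3^-2·(≡1) mod 3; (2|3)=-1, (1|3)=+1; (−1)^{-4·-2·1}·(-1)^-2·(+1)^-4 = +1.
v=11: a=11^1·(≡6), b=11^4·(≡4) mod 11; (6|11)=-1, (4|11)=+1; (−1)^{1·4·5}·(-1)^4·(+1)^1 = +1.
v=5: a=5^0·(≡3), b=5^-4·(≡3) mod 5; (3|5)=-1, (3|5)=-1; (−1)^{0·-4·2}·(-1)^-4·(-1)^0 = +1.
v=31: a=31^2·(≡24), b=31^2·(≡5) mod 31; (24|31)=-1, (5|31)=+1; (−1)^{2·2·15}·(-1)^2·(+1)^2 = +1.
v=7: a=7^1·(≡3), b=7^2·(≡1) mod 7; (3|7)=-1, (1|7)=+1; (−1)^{1·2·3}·(-1)^2·(+1)^1 = +1.
v=13: a=13^-2·(≡3), b=13^-2·(≡10) mod 13; (3|13)=+1, (10|13)=+1; (−1)^{-2·-2·6}·(+1)^-2·(+1)^-2 = +1.
v=29: a=29^1·(≡19), b=29^2·(≡21) mod 29; (19|29)=-1, (21|29)=-1; (−1)^{1·2·14}·(-1)^2·(-1)^1 = -1.
v=∞: -2233 < 0 and -17 < 0  ⇒  (a,b)_∞ = -1.
Ram(-2233, -17) = {2, 17, 29, ∞}; no ℚ_2-point on the conic.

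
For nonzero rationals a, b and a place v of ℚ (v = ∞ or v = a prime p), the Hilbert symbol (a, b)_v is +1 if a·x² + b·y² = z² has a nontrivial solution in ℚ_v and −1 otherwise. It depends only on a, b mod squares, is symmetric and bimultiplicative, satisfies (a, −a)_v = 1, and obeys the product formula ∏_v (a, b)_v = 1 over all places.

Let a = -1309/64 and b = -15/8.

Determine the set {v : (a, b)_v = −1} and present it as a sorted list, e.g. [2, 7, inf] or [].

[2, 3, 7, inf]

Mod squares: a ≡ -1309, b ≡ -30. Check v ∈ {∞, 2, 3, 5, 7, 11, 17}.
v=17: a=17^1·(≡15), b=17^0·(≡13) mod 17; (15|17)=+1, (13|17)=+1; (−1)^{1·0·8}·(+1)^0·(+1)^1 = +1.
v=7: a=7^1·(≡2), b=7^0·(≡6) mod 7; (2|7)=+1, (6|7)=-1; (−1)^{1·0·3}·(+1)^0·(-1)^1 = -1.
v=∞: -1309 < 0 and -30 < 0  ⇒  (a,b)_∞ = -1.
v=3: a=3^0·(≡2), b=3^1·(≡2) mod 3; (2|3)=-1, (2|3)=-1; (−1)^{0·1·1}·(-1)^1·(-1)^0 = -1.
v=5: a=5^0·(≡4), b=5^1·(≡4) mod 5; (4|5)=+1, (4|5)=+1; (−1)^{0·1·2}·(+1)^1·(+1)^0 = +1.
v=11: a=11^1·(≡10), b=11^0·(≡5) mod 11; (10|11)=-1, (5|11)=+1; (−1)^{1·0·5}·(-1)^0·(+1)^1 = +1.
v=2: v_2(a)=-6, v_2(b)=-3; units ≡ 3, 1 (mod 8); ε·ε+αω+βω = 1·0+-6·0+-3·1 ≡ 1  ⇒  (a,b)_2 = -1.
|Ram(-1309, -30)| = 4, even; anisotropic at {2, 3, 7, ∞}.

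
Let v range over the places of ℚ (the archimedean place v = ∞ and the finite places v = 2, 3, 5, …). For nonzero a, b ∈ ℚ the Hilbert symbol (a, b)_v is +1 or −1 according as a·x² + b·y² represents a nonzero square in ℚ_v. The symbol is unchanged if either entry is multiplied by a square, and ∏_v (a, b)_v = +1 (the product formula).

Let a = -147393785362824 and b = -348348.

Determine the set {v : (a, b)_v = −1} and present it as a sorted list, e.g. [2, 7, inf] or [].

Mod squares: a ≡ -754, b ≡ -87087. Check v ∈ {∞, 2, 3, 7, 11, 13, 29}.
v=2: v_2(a)=3, v_2(b)=2; units ≡ 7, 1 (mod 8); ε·ε+αω+βω = 1·0+3·0+2·0 ≡ 0  ⇒  (a,b)_2 = +1.
v=13: a=13^1·(≡8), b=13^1·(≡10) mod 13; (8|13)=-1, (10|13)=+1; (−1)^{1·1·6}·(-1)^1·(+1)^1 = -1.
v=3: a=3^4·(≡2), b=3^1·(≡2) mod 3; (2|3)=-1, (2|3)=-1; (−1)^{4·1·1}·(-1)^1·(-1)^4 = -1.
v=29: a=29^3·(≡18), b=29^1·(≡23) mod 29; (18|29)=-1, (23|29)=+1; (−1)^{3·1·14}·(-1)^1·(+1)^3 = -1.
v=11: a=11^4·(≡9), b=11^1·(≡1) mod 11; (9|11)=+1, (1|11)=+1; (−1)^{4·1·5}·(+1)^1·(+1)^4 = +1.
v=∞: -754 < 0 and -87087 < 0  ⇒  (a,b)_∞ = -1.
v=7: a=7^2·(≡2), b=7^1·(≡6) mod 7; (2|7)=+1, (6|7)=-1; (−1)^{2·1·3}·(+1)^1·(-1)^2 = +1.
(-754, -87087 / ℚ) ramifies at {3, 13, 29, ∞}: a division algebra.

[3, 13, 29, inf]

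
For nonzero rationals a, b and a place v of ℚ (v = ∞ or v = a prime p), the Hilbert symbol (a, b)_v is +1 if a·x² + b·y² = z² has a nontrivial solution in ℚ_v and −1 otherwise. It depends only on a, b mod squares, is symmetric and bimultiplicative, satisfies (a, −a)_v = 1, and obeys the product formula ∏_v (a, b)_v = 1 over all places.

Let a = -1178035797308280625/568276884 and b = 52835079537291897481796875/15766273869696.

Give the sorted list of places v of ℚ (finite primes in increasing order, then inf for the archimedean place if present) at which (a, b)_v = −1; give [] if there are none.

[2, 3, 7, 13]

Mod squares: a ≡ -21, b ≡ 10010. Check v ∈ {∞, 2, 3, 5, 7, 11, 13, 17, 19, 29}.
v=19: a=19^4·(≡9), b=19^6·(≡1) mod 19; (9|19)=+1, (1|19)=+1; (−1)^{4·6·9}·(+1)^6·(+1)^4 = +1.
v=2: v_2(a)=-2, v_2(b)=-7; units ≡ 3, 5 (mod 8); ε·ε+αω+βω = 1·0+-2·1+-7·1 ≡ 1  ⇒  (a,b)_2 = -1.
v=29: a=29^4·(≡21), b=29^6·(≡1) mod 29; (21|29)=-1, (1|29)=+1; (−1)^{4·6·14}·(-1)^6·(+1)^4 = +1.
v=13: a=13^2·(≡8), b=13^3·(≡10) mod 13; (8|13)=-1, (10|13)=+1; (−1)^{2·3·6}·(-1)^3·(+1)^2 = -1.
v=11: a=11^2·(≡3), b=11^1·(≡10) mod 11; (3|11)=+1, (10|11)=-1; (−1)^{2·1·5}·(+1)^1·(-1)^2 = +1.
v=5: a=5^4·(≡4), b=5^7·(≡2) mod 5; (4|5)=+1, (2|5)=-1; (−1)^{4·7·2}·(+1)^7·(-1)^4 = +1.
v=3: a=3^-5·(≡2), b=3^-6·(≡2) mod 3; (2|3)=-1, (2|3)=-1; (−1)^{-5·-6·1}·(-1)^-6·(-1)^-5 = -1.
v=∞: -21 < 0 and 10010 > 0  ⇒  (a,b)_∞ = +1.
v=7: a=7^-1·(≡2), b=7^-1·(≡4) mod 7; (2|7)=+1, (4|7)=+1; (−1)^{-1·-1·3}·(+1)^-1·(+1)^-1 = -1.
v=17: a=17^-4·(≡9), b=17^-6·(≡5) mod 17; (9|17)=+1, (5|17)=-1; (−1)^{-4·-6·8}·(+1)^-6·(-1)^-4 = +1.
|Ram(-21, 10010)| = 4, even; anisotropic at {2, 3, 7, 13}.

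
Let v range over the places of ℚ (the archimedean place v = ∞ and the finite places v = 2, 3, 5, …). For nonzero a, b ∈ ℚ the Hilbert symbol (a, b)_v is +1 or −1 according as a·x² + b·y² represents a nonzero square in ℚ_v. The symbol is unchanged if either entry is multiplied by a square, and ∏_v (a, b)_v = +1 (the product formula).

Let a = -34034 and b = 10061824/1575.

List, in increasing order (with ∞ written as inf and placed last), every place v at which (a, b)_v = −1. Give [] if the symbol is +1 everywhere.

(a, b) ≡ (-34034, 238) mod (ℚ^×)²; places V = {2, 3, 5, 7, 11, 13, 17, ∞}.
(a,b)_3: α=0, u≡1; β=-2, v≡1 (mod 3); (1|3)=+1, (1|3)=+1; sign (−1)^0·+1^-2·+1^0 = +1.
(a,b)_17: α=1, u≡4; β=3, v≡10 (mod 17); (4|17)=+1, (10|17)=-1; sign (−1)^0·+1^3·-1^1 = -1.
(a,b)_∞: sgn(-34034)=−, sgn(238)=+, so +1.
(a,b)_5: α=0, u≡1; β=-2, v≡3 (mod 5); (1|5)=+1, (3|5)=-1; sign (−1)^0·+1^-2·-1^0 = +1.
(a,b)_11: α=1, u≡8; β=0, v≡7 (mod 11); (8|11)=-1, (7|11)=-1; sign (−1)^0·-1^0·-1^1 = -1.
(a,b)_13: α=1, u≡8; β=0, v≡3 (mod 13); (8|13)=-1, (3|13)=+1; sign (−1)^0·-1^0·+1^1 = +1.
(a,b)_7: α=1, u≡3; β=-1, v≡3 (mod 7); (3|7)=-1, (3|7)=-1; sign (−1)^1·-1^-1·-1^1 = -1.
(a,b)_2: α=1, β=11; u≡7, v≡7 (mod 8); ε(u)ε(v)=1·1, αω(v)=1·0, βω(u)=11·0; sum ≡ 1  ⇒  -1.
Ram(-34034, 238) = {2, 7, 11, 17}; no ℚ_2-point on the conic.

[2, 7, 11, 17]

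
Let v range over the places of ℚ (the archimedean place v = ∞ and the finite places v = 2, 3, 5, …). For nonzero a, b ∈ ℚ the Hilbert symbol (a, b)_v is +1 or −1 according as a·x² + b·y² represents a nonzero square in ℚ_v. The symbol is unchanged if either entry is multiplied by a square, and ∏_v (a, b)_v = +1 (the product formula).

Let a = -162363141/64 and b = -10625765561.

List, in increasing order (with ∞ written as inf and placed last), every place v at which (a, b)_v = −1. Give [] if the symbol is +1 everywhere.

[2, 17, 19, inf]

Mod squares: a ≡ -18040349, b ≡ -10625765561. Check v ∈ {∞, 2, 3, 17, 19, 23, 29, 31, 37, 43}.
v=43: a=43^1·(≡28), b=43^1·(≡25) mod 43; (28|43)=-1, (25|43)=+1; (−1)^{1·1·21}·(-1)^1·(+1)^1 = +1.
v=37: a=37^1·(≡3), b=37^1·(≡10) mod 37; (3|37)=+1, (10|37)=+1; (−1)^{1·1·18}·(+1)^1·(+1)^1 = +1.
v=∞: -18040349 < 0 and -10625765561 < 0  ⇒  (a,b)_∞ = -1.
v=29: a=29^1·(≡26), b=29^1·(≡11) mod 29; (26|29)=-1, (11|29)=-1; (−1)^{1·1·14}·(-1)^1·(-1)^1 = +1.
v=3: a=3^2·(≡1), b=3^0·(≡1) mod 3; (1|3)=+1, (1|3)=+1; (−1)^{2·0·1}·(+1)^0·(+1)^2 = +1.
v=19: a=19^0·(≡15), b=19^1·(≡7) mod 19; (15|19)=-1, (7|19)=+1; (−1)^{0·1·9}·(-1)^1·(+1)^0 = -1.
v=31: a=31^0·(≡5), b=31^1·(≡28) mod 31; (5|31)=+1, (28|31)=+1; (−1)^{0·1·15}·(+1)^1·(+1)^0 = +1.
v=17: a=17^1·(≡5), b=17^1·(≡2) mod 17; (5|17)=-1, (2|17)=+1; (−1)^{1·1·8}·(-1)^1·(+1)^1 = -1.
v=23: a=23^1·(≡3), b=23^1·(≡15) mod 23; (3|23)=+1, (15|23)=-1; (−1)^{1·1·11}·(+1)^1·(-1)^1 = +1.
v=2: v_2(a)=-6, v_2(b)=0; units ≡ 3, 7 (mod 8); ε·ε+αω+βω = 1·1+-6·0+0·1 ≡ 1  ⇒  (a,b)_2 = -1.
(-18040349, -10625765561 / ℚ) ramifies at {2, 17, 19, ∞}: a division algebra.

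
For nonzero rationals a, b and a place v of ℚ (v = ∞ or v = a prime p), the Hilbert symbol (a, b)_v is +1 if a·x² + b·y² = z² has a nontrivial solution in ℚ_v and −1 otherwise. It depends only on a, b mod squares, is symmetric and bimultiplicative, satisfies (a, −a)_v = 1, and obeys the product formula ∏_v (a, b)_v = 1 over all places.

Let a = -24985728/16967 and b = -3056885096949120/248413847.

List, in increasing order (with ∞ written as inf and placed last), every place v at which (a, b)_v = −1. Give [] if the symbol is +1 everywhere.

Mod squares: a ≡ -3854, b ≡ -1676490. Check v ∈ {∞, 2, 3, 5, 11, 19, 23, 29, 37, 41, 43, 47}.
v=47: a=47^-1·(≡7), b=47^-1·(≡6) mod 47; (7|47)=+1, (6|47)=+1; (−1)^{-1·-1·23}·(+1)^-1·(+1)^-1 = -1.
v=43: a=43^0·(≡13), b=43^2·(≡39) mod 43; (13|43)=+1, (39|43)=-1; (−1)^{0·2·21}·(+1)^2·(-1)^0 = +1.
v=29: a=29^0·(≡17), b=29^1·(≡22) mod 29; (17|29)=-1, (22|29)=+1; (−1)^{0·1·14}·(-1)^1·(+1)^0 = -1.
v=∞: -3854 < 0 and -1676490 < 0  ⇒  (a,b)_∞ = -1.
v=3: a=3^2·(≡1), b=3^1·(≡1) mod 3; (1|3)=+1, (1|3)=+1; (−1)^{2·1·1}·(+1)^1·(+1)^2 = +1.
v=23: a=23^2·(≡15), b=23^2·(≡13) mod 23; (15|23)=-1, (13|23)=+1; (−1)^{2·2·11}·(-1)^2·(+1)^2 = +1.
v=41: a=41^1·(≡27), b=41^1·(≡11) mod 41; (27|41)=-1, (11|41)=-1; (−1)^{1·1·20}·(-1)^1·(-1)^1 = +1.
v=19: a=19^-2·(≡12), b=19^-2·(≡2) mod 19; (12|19)=-1, (2|19)=-1; (−1)^{-2·-2·9}·(-1)^-2·(-1)^-2 = +1.
v=2: v_2(a)=7, v_2(b)=7; units ≡ 1, 3 (mod 8); ε·ε+αω+βω = 0·1+7·1+7·0 ≡ 1  ⇒  (a,b)_2 = -1.
v=37: a=37^0·(≡23), b=37^2·(≡8) mod 37; (23|37)=-1, (8|37)=-1; (−1)^{0·2·18}·(-1)^2·(-1)^0 = +1.
v=11: a=11^0·(≡7), b=11^-4·(≡5) mod 11; (7|11)=-1, (5|11)=+1; (−1)^{0·-4·5}·(-1)^-4·(+1)^0 = +1.
v=5: a=5^0·(≡1), b=5^1·(≡3) mod 5; (1|5)=+1, (3|5)=-1; (−1)^{0·1·2}·(+1)^1·(-1)^0 = +1.
Ram(-3854, -1676490) = {2, 29, 47, ∞}; no ℚ_2-point on the conic.

[2, 29, 47, inf]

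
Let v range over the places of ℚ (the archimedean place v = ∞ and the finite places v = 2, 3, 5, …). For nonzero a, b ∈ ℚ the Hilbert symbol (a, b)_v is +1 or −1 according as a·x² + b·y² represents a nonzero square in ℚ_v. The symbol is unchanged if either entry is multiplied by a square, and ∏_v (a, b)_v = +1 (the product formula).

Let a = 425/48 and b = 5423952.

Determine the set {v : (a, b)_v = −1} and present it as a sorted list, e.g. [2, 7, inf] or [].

Mod squares: a ≡ 51, b ≡ 1173. Check v ∈ {∞, 2, 3, 5, 17, 23}.
v=17: a=17^1·(≡3), b=17^3·(≡16) mod 17; (3|17)=-1, (16|17)=+1; (−1)^{1·3·8}·(-1)^3·(+1)^1 = -1.
v=3: a=3^-1·(≡2), b=3^1·(≡1) mod 3; (2|3)=-1, (1|3)=+1; (−1)^{-1·1·1}·(-1)^1·(+1)^-1 = +1.
v=5: a=5^2·(≡4), b=5^0·(≡2) mod 5; (4|5)=+1, (2|5)=-1; (−1)^{2·0·2}·(+1)^0·(-1)^2 = +1.
v=2: v_2(a)=-4, v_2(b)=4; units ≡ 3, 5 (mod 8); ε·ε+αω+βω = 1·0+-4·1+4·1 ≡ 0  ⇒  (a,b)_2 = +1.
v=∞: 51 > 0 and 1173 > 0  ⇒  (a,b)_∞ = +1.
v=23: a=23^0·(≡17), b=23^1·(≡5) mod 23; (17|23)=-1, (5|23)=-1; (−1)^{0·1·11}·(-1)^1·(-1)^0 = -1.
(51, 1173 / ℚ) ramifies at {17, 23}: a division algebra.

[17, 23]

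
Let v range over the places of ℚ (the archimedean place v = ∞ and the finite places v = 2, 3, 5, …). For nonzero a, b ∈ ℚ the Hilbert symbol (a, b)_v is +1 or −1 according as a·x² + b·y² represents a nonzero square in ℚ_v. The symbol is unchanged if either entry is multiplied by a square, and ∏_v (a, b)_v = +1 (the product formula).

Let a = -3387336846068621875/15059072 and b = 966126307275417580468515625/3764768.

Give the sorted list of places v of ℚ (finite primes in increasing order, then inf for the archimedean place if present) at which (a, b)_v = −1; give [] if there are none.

[2, 5, 11, 13]

Mod squares: a ≡ -41990, b ≡ 27170. Check v ∈ {∞, 2, 5, 7, 11, 13, 17, 19}.
v=19: a=19^3·(≡3), b=19^5·(≡5) mod 19; (3|19)=-1, (5|19)=+1; (−1)^{3·5·9}·(-1)^5·(+1)^3 = +1.
v=17: a=17^3·(≡6), b=17^4·(≡16) mod 17; (6|17)=-1, (16|17)=+1; (−1)^{3·4·8}·(-1)^4·(+1)^3 = +1.
v=7: a=7^-6·(≡6), b=7^-6·(≡5) mod 7; (6|7)=-1, (5|7)=-1; (−1)^{-6·-6·3}·(-1)^-6·(-1)^-6 = +1.
v=∞: -41990 < 0 and 27170 > 0  ⇒  (a,b)_∞ = +1.
v=5: a=5^5·(≡3), b=5^7·(≡4) mod 5; (3|5)=-1, (4|5)=+1; (−1)^{5·7·2}·(-1)^7·(+1)^5 = -1.
v=11: a=11^4·(≡10), b=11^5·(≡7) mod 11; (10|11)=-1, (7|11)=-1; (−1)^{4·5·5}·(-1)^5·(-1)^4 = -1.
v=2: v_2(a)=-7, v_2(b)=-5; units ≡ 5, 1 (mod 8); ε·ε+αω+βω = 0·0+-7·0+-5·1 ≡ 1  ⇒  (a,b)_2 = -1.
v=13: a=13^3·(≡8), b=13^5·(≡1) mod 13; (8|13)=-1, (1|13)=+1; (−1)^{3·5·6}·(-1)^5·(+1)^3 = -1.
|Ram(-41990, 27170)| = 4, even; anisotropic at {2, 5, 11, 13}.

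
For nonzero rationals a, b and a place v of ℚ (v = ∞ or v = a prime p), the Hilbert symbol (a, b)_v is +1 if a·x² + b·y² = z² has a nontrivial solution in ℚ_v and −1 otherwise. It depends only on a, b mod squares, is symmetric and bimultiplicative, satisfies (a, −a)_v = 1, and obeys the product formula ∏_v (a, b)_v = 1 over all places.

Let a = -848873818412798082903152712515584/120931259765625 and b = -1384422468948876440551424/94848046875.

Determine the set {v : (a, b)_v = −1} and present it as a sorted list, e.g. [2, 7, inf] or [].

[2, 3, 29, 31, 37, inf]

Mod squares: a ≡ -2146, b ≡ -45849. Check v ∈ {∞, 2, 3, 5, 11, 17, 23, 29, 31, 37, 47}.
v=37: a=37^3·(≡1), b=37^2·(≡14) mod 37; (1|37)=+1, (14|37)=-1; (−1)^{3·2·18}·(+1)^2·(-1)^3 = -1.
v=31: a=31^4·(≡3), b=31^3·(≡9) mod 31; (3|31)=-1, (9|31)=+1; (−1)^{4·3·15}·(-1)^3·(+1)^4 = -1.
v=3: a=3^-4·(≡2), b=3^-3·(≡2) mod 3; (2|3)=-1, (2|3)=-1; (−1)^{-4·-3·1}·(-1)^-3·(-1)^-4 = -1.
v=23: a=23^-2·(≡2), b=23^-2·(≡2) mod 23; (2|23)=+1, (2|23)=+1; (−1)^{-2·-2·11}·(+1)^-2·(+1)^-2 = +1.
v=17: a=17^-2·(≡4), b=17^-1·(≡14) mod 17; (4|17)=+1, (14|17)=-1; (−1)^{-2·-1·8}·(+1)^-1·(-1)^-2 = +1.
v=2: v_2(a)=15, v_2(b)=14; units ≡ 7, 7 (mod 8); ε·ε+αω+βω = 1·1+15·0+14·0 ≡ 1  ⇒  (a,b)_2 = -1.
v=47: a=47^6·(≡8), b=47^4·(≡41) mod 47; (8|47)=+1, (41|47)=-1; (−1)^{6·4·23}·(+1)^4·(-1)^6 = +1.
v=11: a=11^6·(≡10), b=11^4·(≡10) mod 11; (10|11)=-1, (10|11)=-1; (−1)^{6·4·5}·(-1)^4·(-1)^6 = +1.
v=29: a=29^1·(≡23), b=29^1·(≡14) mod 29; (23|29)=+1, (14|29)=-1; (−1)^{1·1·14}·(+1)^1·(-1)^1 = -1.
v=5: a=5^-10·(≡1), b=5^-8·(≡1) mod 5; (1|5)=+1, (1|5)=+1; (−1)^{-10·-8·2}·(+1)^-8·(+1)^-10 = +1.
v=∞: -2146 < 0 and -45849 < 0  ⇒  (a,b)_∞ = -1.
Ram(-2146, -45849) = {2, 3, 29, 31, 37, ∞}; no ℚ_2-point on the conic.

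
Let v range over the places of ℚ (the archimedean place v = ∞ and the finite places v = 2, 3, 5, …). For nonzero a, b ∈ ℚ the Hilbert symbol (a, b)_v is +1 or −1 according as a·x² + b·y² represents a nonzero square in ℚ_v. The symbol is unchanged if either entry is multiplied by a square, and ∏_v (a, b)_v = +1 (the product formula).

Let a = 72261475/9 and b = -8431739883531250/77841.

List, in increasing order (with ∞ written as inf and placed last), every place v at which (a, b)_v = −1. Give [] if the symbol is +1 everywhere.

[11, 17, 19, 29]

Mod squares: a ≡ 2890459, b ≡ -6461026. Check v ∈ {∞, 2, 3, 5, 11, 13, 17, 19, 29, 31, 41}.
v=31: a=31^0·(≡8), b=31^-2·(≡19) mod 31; (8|31)=+1, (19|31)=+1; (−1)^{0·-2·15}·(+1)^-2·(+1)^0 = +1.
v=5: a=5^2·(≡1), b=5^6·(≡4) mod 5; (1|5)=+1, (4|5)=+1; (−1)^{2·6·2}·(+1)^6·(+1)^2 = +1.
v=11: a=11^1·(≡4), b=11^1·(≡9) mod 11; (4|11)=+1, (9|11)=+1; (−1)^{1·1·5}·(+1)^1·(+1)^1 = -1.
v=41: a=41^1·(≡10), b=41^1·(≡25) mod 41; (10|41)=+1, (25|41)=+1; (−1)^{1·1·20}·(+1)^1·(+1)^1 = +1.
v=2: v_2(a)=0, v_2(b)=1; units ≡ 3, 7 (mod 8); ε·ε+αω+βω = 1·1+0·0+1·1 ≡ 0  ⇒  (a,b)_2 = +1.
v=∞: 2890459 > 0 and -6461026 < 0  ⇒  (a,b)_∞ = +1.
v=17: a=17^1·(≡7), b=17^4·(≡6) mod 17; (7|17)=-1, (6|17)=-1; (−1)^{1·4·8}·(-1)^4·(-1)^1 = -1.
v=29: a=29^1·(≡17), b=29^1·(≡25) mod 29; (17|29)=-1, (25|29)=+1; (−1)^{1·1·14}·(-1)^1·(+1)^1 = -1.
v=13: a=13^1·(≡1), b=13^1·(≡3) mod 13; (1|13)=+1, (3|13)=+1; (−1)^{1·1·6}·(+1)^1·(+1)^1 = +1.
v=3: a=3^-2·(≡1), b=3^-4·(≡2) mod 3; (1|3)=+1, (2|3)=-1; (−1)^{-2·-4·1}·(+1)^-4·(-1)^-2 = +1.
v=19: a=19^0·(≡18), b=19^1·(≡8) mod 19; (18|19)=-1, (8|19)=-1; (−1)^{0·1·9}·(-1)^1·(-1)^0 = -1.
|Ram(2890459, -6461026)| = 4, even; anisotropic at {11, 17, 19, 29}.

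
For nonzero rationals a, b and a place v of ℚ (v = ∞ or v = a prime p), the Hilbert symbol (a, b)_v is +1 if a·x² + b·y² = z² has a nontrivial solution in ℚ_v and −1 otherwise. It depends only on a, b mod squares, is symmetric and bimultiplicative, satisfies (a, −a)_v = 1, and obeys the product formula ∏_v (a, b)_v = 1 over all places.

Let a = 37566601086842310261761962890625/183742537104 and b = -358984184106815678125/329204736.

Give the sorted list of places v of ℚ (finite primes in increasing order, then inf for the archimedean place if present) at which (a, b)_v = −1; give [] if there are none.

[5, 11, 19, 29]

Mod squares: a ≡ 3553, b ≡ -1885. Check v ∈ {∞, 2, 3, 5, 7, 11, 13, 17, 19, 29}.
v=3: a=3^-14·(≡1), b=3^-8·(≡2) mod 3; (1|3)=+1, (2|3)=-1; (−1)^{-14·-8·1}·(+1)^-8·(-1)^-14 = +1.
v=2: v_2(a)=-4, v_2(b)=-10; units ≡ 1, 3 (mod 8); ε·ε+αω+βω = 0·1+-4·1+-10·0 ≡ 0  ⇒  (a,b)_2 = +1.
v=13: a=13^2·(≡12), b=13^1·(≡11) mod 13; (12|13)=+1, (11|13)=-1; (−1)^{2·1·6}·(+1)^1·(-1)^2 = +1.
v=29: a=29^2·(≡17), b=29^1·(≡20) mod 29; (17|29)=-1, (20|29)=+1; (−1)^{2·1·14}·(-1)^1·(+1)^2 = -1.
v=5: a=5^12·(≡3), b=5^5·(≡3) mod 5; (3|5)=-1, (3|5)=-1; (−1)^{12·5·2}·(-1)^5·(-1)^12 = -1.
v=∞: 3553 > 0 and -1885 < 0  ⇒  (a,b)_∞ = +1.
v=7: a=7^-4·(≡2), b=7^-2·(≡5) mod 7; (2|7)=+1, (5|7)=-1; (−1)^{-4·-2·3}·(+1)^-2·(-1)^-4 = +1.
v=19: a=19^3·(≡9), b=19^2·(≡10) mod 19; (9|19)=+1, (10|19)=-1; (−1)^{3·2·9}·(+1)^2·(-1)^3 = -1.
v=11: a=11^3·(≡1), b=11^2·(≡8) mod 11; (1|11)=+1, (8|11)=-1; (−1)^{3·2·5}·(+1)^2·(-1)^3 = -1.
v=17: a=17^9·(≡7), b=17^8·(≡9) mod 17; (7|17)=-1, (9|17)=+1; (−1)^{9·8·8}·(-1)^8·(+1)^9 = +1.
Ram(3553, -1885) = {5, 11, 19, 29}; no ℚ_5-point on the conic.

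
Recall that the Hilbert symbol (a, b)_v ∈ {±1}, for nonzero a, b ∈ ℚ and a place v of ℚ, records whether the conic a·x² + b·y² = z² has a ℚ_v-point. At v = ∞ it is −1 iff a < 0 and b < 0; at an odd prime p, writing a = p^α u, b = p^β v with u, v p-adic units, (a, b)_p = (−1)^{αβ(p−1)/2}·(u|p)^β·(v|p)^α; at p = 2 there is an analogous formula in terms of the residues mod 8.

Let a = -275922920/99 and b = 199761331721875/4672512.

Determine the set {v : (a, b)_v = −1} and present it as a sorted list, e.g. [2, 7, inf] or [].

(a, b) ≡ (-1870, 1785) mod (ℚ^×)²; places V = {2, 3, 5, 7, 11, 13, 17, 43, ∞}.
(a,b)_11: α=-1, u≡10; β=2, v≡3 (mod 11); (10|11)=-1, (3|11)=+1; sign (−1)^0·-1^2·+1^-1 = +1.
(a,b)_5: α=1, u≡4; β=5, v≡3 (mod 5); (4|5)=+1, (3|5)=-1; sign (−1)^0·+1^5·-1^1 = -1.
(a,b)_43: α=0, u≡3; β=2, v≡19 (mod 43); (3|43)=-1, (19|43)=-1; sign (−1)^0·-1^2·-1^0 = +1.
(a,b)_2: α=3, β=-10; u≡1, v≡1 (mod 8); ε(u)ε(v)=0·0, αω(v)=3·0, βω(u)=-10·0; sum ≡ 0  ⇒  +1.
(a,b)_3: α=-2, u≡2; β=-3, v≡1 (mod 3); (2|3)=-1, (1|3)=+1; sign (−1)^0·-1^-3·+1^-2 = -1.
(a,b)_7: α=4, u≡6; β=5, v≡5 (mod 7); (6|7)=-1, (5|7)=-1; sign (−1)^0·-1^5·-1^4 = -1.
(a,b)_13: α=2, u≡2; β=-2, v≡4 (mod 13); (2|13)=-1, (4|13)=+1; sign (−1)^0·-1^-2·+1^2 = +1.
(a,b)_∞: sgn(-1870)=−, sgn(1785)=+, so +1.
(a,b)_17: α=1, u≡9; β=1, v≡7 (mod 17); (9|17)=+1, (7|17)=-1; sign (−1)^0·+1^1·-1^1 = -1.
|Ram(-1870, 1785)| = 4, even; anisotropic at {3, 5, 7, 17}.

[3, 5, 7, 17]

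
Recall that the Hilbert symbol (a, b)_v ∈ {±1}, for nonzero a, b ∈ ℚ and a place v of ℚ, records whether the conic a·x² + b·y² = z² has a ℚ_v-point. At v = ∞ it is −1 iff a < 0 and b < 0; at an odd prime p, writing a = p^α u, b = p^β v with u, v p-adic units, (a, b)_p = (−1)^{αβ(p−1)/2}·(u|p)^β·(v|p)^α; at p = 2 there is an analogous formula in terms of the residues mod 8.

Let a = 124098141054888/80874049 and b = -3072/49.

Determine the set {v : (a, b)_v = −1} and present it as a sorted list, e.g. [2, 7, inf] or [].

[2, 29]

Mod squares: a ≡ 100282, b ≡ -3. Check v ∈ {∞, 2, 3, 7, 11, 13, 17, 19, 23, 29, 41}.
v=41: a=41^2·(≡4), b=41^0·(≡26) mod 41; (4|41)=+1, (26|41)=-1; (−1)^{2·0·20}·(+1)^0·(-1)^2 = +1.
v=23: a=23^-4·(≡8), b=23^0·(≡11) mod 23; (8|23)=+1, (11|23)=-1; (−1)^{-4·0·11}·(+1)^0·(-1)^-4 = +1.
v=2: v_2(a)=3, v_2(b)=10; units ≡ 5, 5 (mod 8); ε·ε+αω+βω = 0·0+3·1+10·1 ≡ 1  ⇒  (a,b)_2 = -1.
v=13: a=13^3·(≡8), b=13^0·(≡10) mod 13; (8|13)=-1, (10|13)=+1; (−1)^{3·0·6}·(-1)^0·(+1)^3 = +1.
v=3: a=3^2·(≡1), b=3^1·(≡2) mod 3; (1|3)=+1, (2|3)=-1; (−1)^{2·1·1}·(+1)^1·(-1)^2 = +1.
v=29: a=29^1·(≡4), b=29^0·(≡3) mod 29; (4|29)=+1, (3|29)=-1; (−1)^{1·0·14}·(+1)^0·(-1)^1 = -1.
v=19: a=19^1·(≡10), b=19^0·(≡4) mod 19; (10|19)=-1, (4|19)=+1; (−1)^{1·0·9}·(-1)^0·(+1)^1 = +1.
v=7: a=7^1·(≡2), b=7^-2·(≡1) mod 7; (2|7)=+1, (1|7)=+1; (−1)^{1·-2·3}·(+1)^-2·(+1)^1 = +1.
v=17: a=17^-2·(≡15), b=17^0·(≡6) mod 17; (15|17)=+1, (6|17)=-1; (−1)^{-2·0·8}·(+1)^0·(-1)^-2 = +1.
v=∞: 100282 > 0 and -3 < 0  ⇒  (a,b)_∞ = +1.
v=11: a=11^2·(≡7), b=11^0·(≡6) mod 11; (7|11)=-1, (6|11)=-1; (−1)^{2·0·5}·(-1)^0·(-1)^2 = +1.
Ram(100282, -3) = {2, 29}; no ℚ_2-point on the conic.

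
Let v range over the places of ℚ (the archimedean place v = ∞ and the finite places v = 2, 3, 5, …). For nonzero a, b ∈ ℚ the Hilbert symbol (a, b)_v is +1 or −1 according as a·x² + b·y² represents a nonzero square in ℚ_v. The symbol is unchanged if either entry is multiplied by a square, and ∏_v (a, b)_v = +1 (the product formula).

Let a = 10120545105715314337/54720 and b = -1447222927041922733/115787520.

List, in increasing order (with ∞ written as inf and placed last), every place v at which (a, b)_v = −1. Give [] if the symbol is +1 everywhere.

(a, b) ≡ (291256415, -144115) mod (ℚ^×)²; places V = {2, 3, 5, 17, 19, 23, 29, 31, 37, 41, 43, 47, ∞}.
(a,b)_19: α=-1, u≡4; β=-1, v≡2 (mod 19); (4|19)=+1, (2|19)=-1; sign (−1)^1·+1^-1·-1^-1 = +1.
(a,b)_47: α=3, u≡42; β=2, v≡3 (mod 47); (42|47)=+1, (3|47)=+1; sign (−1)^0·+1^2·+1^3 = +1.
(a,b)_2: α=-6, β=-8; u≡7, v≡5 (mod 8); ε(u)ε(v)=1·0, αω(v)=-6·1, βω(u)=-8·0; sum ≡ 0  ⇒  +1.
(a,b)_29: α=2, u≡19; β=2, v≡15 (mod 29); (19|29)=-1, (15|29)=-1; sign (−1)^0·-1^2·-1^2 = +1.
(a,b)_17: α=0, u≡3; β=2, v≡14 (mod 17); (3|17)=-1, (14|17)=-1; sign (−1)^0·-1^2·-1^0 = +1.
(a,b)_23: α=0, u≡13; β=-2, v≡16 (mod 23); (13|23)=+1, (16|23)=+1; sign (−1)^0·+1^-2·+1^0 = +1.
(a,b)_3: α=-2, u≡2; β=-2, v≡2 (mod 3); (2|3)=-1, (2|3)=-1; sign (−1)^0·-1^-2·-1^-2 = +1.
(a,b)_43: α=3, u≡39; β=2, v≡13 (mod 43); (39|43)=-1, (13|43)=+1; sign (−1)^0·-1^2·+1^3 = +1.
(a,b)_31: α=2, u≡14; β=2, v≡10 (mod 31); (14|31)=+1, (10|31)=+1; sign (−1)^0·+1^2·+1^2 = +1.
(a,b)_5: α=-1, u≡3; β=-1, v≡3 (mod 5); (3|5)=-1, (3|5)=-1; sign (−1)^0·-1^-1·-1^-1 = +1.
(a,b)_41: α=1, u≡39; β=1, v≡35 (mod 41); (39|41)=+1, (35|41)=-1; sign (−1)^0·+1^1·-1^1 = -1.
(a,b)_37: α=1, u≡6; β=1, v≡26 (mod 37); (6|37)=-1, (26|37)=+1; sign (−1)^0·-1^1·+1^1 = -1.
(a,b)_∞: sgn(291256415)=+, sgn(-144115)=−, so +1.
Ram(291256415, -144115) = {37, 41}; no ℚ_37-point on the conic.

[37, 41]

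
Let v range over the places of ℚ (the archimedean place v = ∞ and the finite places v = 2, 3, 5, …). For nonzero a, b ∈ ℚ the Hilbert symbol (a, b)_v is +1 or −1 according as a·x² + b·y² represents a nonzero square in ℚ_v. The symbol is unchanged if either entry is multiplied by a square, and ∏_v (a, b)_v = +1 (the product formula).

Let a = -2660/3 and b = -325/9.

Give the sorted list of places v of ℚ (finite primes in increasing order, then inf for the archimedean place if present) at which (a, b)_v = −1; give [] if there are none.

Mod squares: a ≡ -1995, b ≡ -13. Check v ∈ {∞, 2, 3, 5, 7, 13, 19}.
v=13: a=13^0·(≡6), b=13^1·(≡3) mod 13; (6|13)=-1, (3|13)=+1; (−1)^{0·1·6}·(-1)^1·(+1)^0 = -1.
v=19: a=19^1·(≡4), b=19^0·(≡4) mod 19; (4|19)=+1, (4|19)=+1; (−1)^{1·0·9}·(+1)^0·(+1)^1 = +1.
v=2: v_2(a)=2, v_2(b)=0; units ≡ 5, 3 (mod 8); ε·ε+αω+βω = 0·1+2·1+0·1 ≡ 0  ⇒  (a,b)_2 = +1.
v=3: a=3^-1·(≡1), b=3^-2·(≡2) mod 3; (1|3)=+1, (2|3)=-1; (−1)^{-1·-2·1}·(+1)^-2·(-1)^-1 = -1.
v=7: a=7^1·(≡4), b=7^0·(≡2) mod 7; (4|7)=+1, (2|7)=+1; (−1)^{1·0·3}·(+1)^0·(+1)^1 = +1.
v=5: a=5^1·(≡1), b=5^2·(≡3) mod 5; (1|5)=+1, (3|5)=-1; (−1)^{1·2·2}·(+1)^2·(-1)^1 = -1.
v=∞: -1995 < 0 and -13 < 0  ⇒  (a,b)_∞ = -1.
(-1995, -13 / ℚ) ramifies at {3, 5, 13, ∞}: a division algebra.

[3, 5, 13, inf]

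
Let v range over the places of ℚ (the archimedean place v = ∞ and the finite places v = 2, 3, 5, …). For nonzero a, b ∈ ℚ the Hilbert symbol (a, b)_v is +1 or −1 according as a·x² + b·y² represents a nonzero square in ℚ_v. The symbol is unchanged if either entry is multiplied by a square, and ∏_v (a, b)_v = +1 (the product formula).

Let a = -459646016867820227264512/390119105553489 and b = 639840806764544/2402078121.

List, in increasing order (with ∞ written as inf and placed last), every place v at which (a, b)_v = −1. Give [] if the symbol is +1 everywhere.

(a, b) ≡ (-133, 11) mod (ℚ^×)²; places V = {2, 3, 7, 11, 13, 17, 19, 29, 31, 37, ∞}.
(a,b)_11: α=2, u≡8; β=1, v≡4 (mod 11); (8|11)=-1, (4|11)=+1; sign (−1)^0·-1^1·+1^2 = -1.
(a,b)_37: α=2, u≡17; β=0, v≡34 (mod 37); (17|37)=-1, (34|37)=+1; sign (−1)^0·-1^0·+1^2 = +1.
(a,b)_2: α=36, β=26; u≡3, v≡3 (mod 8); ε(u)ε(v)=1·1, αω(v)=36·1, βω(u)=26·1; sum ≡ 1  ⇒  -1.
(a,b)_31: α=-6, u≡26; β=-4, v≡3 (mod 31); (26|31)=-1, (3|31)=-1; sign (−1)^0·-1^-4·-1^-6 = +1.
(a,b)_19: α=3, u≡10; β=2, v≡17 (mod 19); (10|19)=-1, (17|19)=+1; sign (−1)^0·-1^2·+1^3 = +1.
(a,b)_3: α=-2, u≡2; β=-2, v≡2 (mod 3); (2|3)=-1, (2|3)=-1; sign (−1)^0·-1^-2·-1^-2 = +1.
(a,b)_17: α=-2, u≡6; β=-2, v≡5 (mod 17); (6|17)=-1, (5|17)=-1; sign (−1)^0·-1^-2·-1^-2 = +1.
(a,b)_29: α=2, u≡10; β=0, v≡3 (mod 29); (10|29)=-1, (3|29)=-1; sign (−1)^0·-1^0·-1^2 = +1.
(a,b)_13: α=-2, u≡4; β=0, v≡8 (mod 13); (4|13)=+1, (8|13)=-1; sign (−1)^0·+1^0·-1^-2 = +1.
(a,b)_7: α=1, u≡2; β=4, v≡4 (mod 7); (2|7)=+1, (4|7)=+1; sign (−1)^0·+1^4·+1^1 = +1.
(a,b)_∞: sgn(-133)=−, sgn(11)=+, so +1.
(-133, 11 / ℚ) ramifies at {2, 11}: a division algebra.

[2, 11]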